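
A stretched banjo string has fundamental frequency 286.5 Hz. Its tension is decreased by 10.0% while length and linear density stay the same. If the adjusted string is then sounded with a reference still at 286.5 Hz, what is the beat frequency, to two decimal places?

14.70 Hz

For a string, f ∝ √T, so the new frequency is 286.5·√0.900 = 271.7978 Hz.
f_beat = |271.7978 − 286.5| = 14.70 Hz.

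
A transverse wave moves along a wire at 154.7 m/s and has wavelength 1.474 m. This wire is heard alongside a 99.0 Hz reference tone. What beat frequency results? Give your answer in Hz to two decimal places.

Source frequency f = v/λ = 154.7/1.474 = 104.9525 Hz.
f_beat = |104.9525 − 99.0| = 5.95 Hz.

5.95 Hz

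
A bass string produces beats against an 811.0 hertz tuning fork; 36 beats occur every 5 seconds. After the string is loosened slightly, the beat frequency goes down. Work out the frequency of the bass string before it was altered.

Beat frequency = 36/5 = 7.2 Hz.
|f − 811.0| = 7.2, so the bass string was at either 803.8 Hz or 818.2 Hz.
Reducing tension lowers a string's frequency; the adjustment lowers the bass string's frequency.
The beat rate fell, so the adjustment moved the bass string toward 811.0 Hz — it must have started above the reference.

818.2 Hz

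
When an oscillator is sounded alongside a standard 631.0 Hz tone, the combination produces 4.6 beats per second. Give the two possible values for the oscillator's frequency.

|f − 631.0| = 4.6, so f = 631.0 ± 4.6.

626.4 Hz or 635.6 Hz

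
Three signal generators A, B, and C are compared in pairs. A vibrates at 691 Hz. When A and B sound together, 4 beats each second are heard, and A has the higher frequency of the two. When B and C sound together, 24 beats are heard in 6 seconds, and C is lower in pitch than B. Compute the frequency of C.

683 Hz

B is below A, so f_B = 691 − 4 = 687 Hz.
B–C: Beat frequency = 24/6 = 4 Hz.
C is below B, so f_C = 687 − 4 = 683 Hz.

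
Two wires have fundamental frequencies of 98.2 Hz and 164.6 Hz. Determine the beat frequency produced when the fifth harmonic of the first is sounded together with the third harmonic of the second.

2.8 Hz

Fifth harmonic of the first: 5·98.2 = 491.0 Hz.
Third harmonic of the second: 3·164.6 = 493.8 Hz.
f_beat = |491.0 − 493.8| = 2.8 Hz.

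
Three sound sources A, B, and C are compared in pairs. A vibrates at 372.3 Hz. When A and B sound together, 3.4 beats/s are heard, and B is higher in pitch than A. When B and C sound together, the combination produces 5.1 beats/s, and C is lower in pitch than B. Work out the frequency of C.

B is above A, so f_B = 372.3 + 3.4 = 375.7 Hz.
C is below B, so f_C = 375.7 − 5.1 = 370.6 Hz.

370.6 Hz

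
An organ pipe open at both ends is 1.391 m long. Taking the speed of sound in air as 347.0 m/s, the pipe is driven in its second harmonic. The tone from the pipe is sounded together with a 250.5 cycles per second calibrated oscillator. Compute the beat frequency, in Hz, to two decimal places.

1.04 Hz

Open pipe: f_n = n·v/(2L) = 2·347.0/(2·1.391) = 249.4608 Hz.
f_beat = |249.4608 − 250.5| = 1.04 Hz.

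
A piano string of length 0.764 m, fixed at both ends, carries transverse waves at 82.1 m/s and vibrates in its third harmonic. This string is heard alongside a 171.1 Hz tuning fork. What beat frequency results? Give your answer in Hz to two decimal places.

For a string fixed at both ends, f_n = n·v/(2L) = 3·82.1/(2·0.764) = 161.1911 Hz.
f_beat = |161.1911 − 171.1| = 9.91 Hz.

9.91 Hz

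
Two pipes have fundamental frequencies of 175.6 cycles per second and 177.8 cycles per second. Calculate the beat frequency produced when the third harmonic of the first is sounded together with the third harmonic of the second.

6.6 Hz

Third harmonic of the first: 3·175.6 = 526.8 Hz.
Third harmonic of the second: 3·177.8 = 533.4 Hz.
f_beat = |526.8 − 533.4| = 6.6 Hz.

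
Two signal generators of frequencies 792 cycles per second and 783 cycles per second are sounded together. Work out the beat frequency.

Beats arise from superposition of two nearby frequencies; the beat rate is |f₁ − f₂|.
|792 − 783| = 9 Hz.

9 Hz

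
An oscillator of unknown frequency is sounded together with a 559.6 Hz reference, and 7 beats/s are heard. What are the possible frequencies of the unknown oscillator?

552.6 Hz or 566.6 Hz

|f − 559.6| = 7, so f = 559.6 ± 7.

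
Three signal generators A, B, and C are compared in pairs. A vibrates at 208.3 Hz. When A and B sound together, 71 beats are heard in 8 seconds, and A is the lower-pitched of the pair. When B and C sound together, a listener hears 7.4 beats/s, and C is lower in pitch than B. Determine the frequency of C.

A–B: Beat frequency = 71/8 = 8.875 Hz.
B is above A, so f_B = 208.3 + 8.875 = 217.175 Hz.
C is below B, so f_C = 217.175 − 7.4 = 209.775 Hz.

209.775 Hz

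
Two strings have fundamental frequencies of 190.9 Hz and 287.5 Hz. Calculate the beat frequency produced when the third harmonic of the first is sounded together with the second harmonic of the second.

2.3 Hz

Third harmonic of the first: 3·190.9 = 572.7 Hz.
Second harmonic of the second: 2·287.5 = 575.0 Hz.
f_beat = |572.7 − 575.0| = 2.3 Hz.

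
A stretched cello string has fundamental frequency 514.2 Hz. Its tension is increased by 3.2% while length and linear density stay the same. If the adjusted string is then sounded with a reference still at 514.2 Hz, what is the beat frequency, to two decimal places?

8.16 Hz

For a string, f ∝ √T, so the new frequency is 514.2·√1.032 = 522.3624 Hz.
f_beat = |522.3624 − 514.2| = 8.16 Hz.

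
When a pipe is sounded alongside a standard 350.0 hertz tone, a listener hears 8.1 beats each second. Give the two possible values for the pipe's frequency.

|f − 350.0| = 8.1, so f = 350.0 ± 8.1.

341.9 Hz or 358.1 Hz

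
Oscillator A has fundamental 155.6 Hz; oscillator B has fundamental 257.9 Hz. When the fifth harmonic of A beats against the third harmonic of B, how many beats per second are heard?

Fifth harmonic of the first: 5·155.6 = 778.0 Hz.
Third harmonic of the second: 3·257.9 = 773.7 Hz.
f_beat = |778.0 − 773.7| = 4.3 Hz.

4.3 Hz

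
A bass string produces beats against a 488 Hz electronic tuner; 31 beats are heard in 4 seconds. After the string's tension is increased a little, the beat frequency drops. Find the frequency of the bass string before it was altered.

480.25 Hz

Beat frequency = 31/4 = 7.75 Hz.
|f − 488| = 7.75, so the bass string was at either 480.25 Hz or 495.75 Hz.
Higher tension means higher frequency; the adjustment raises the bass string's frequency.
The beat rate fell, so the adjustment moved the bass string toward 488 Hz — it must have started below the reference.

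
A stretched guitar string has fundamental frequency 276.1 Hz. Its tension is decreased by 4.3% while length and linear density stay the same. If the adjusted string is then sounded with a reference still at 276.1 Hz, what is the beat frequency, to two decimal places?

6.00 Hz

For a string, f ∝ √T, so the new frequency is 276.1·√0.957 = 270.0986 Hz.
f_beat = |270.0986 − 276.1| = 6.00 Hz.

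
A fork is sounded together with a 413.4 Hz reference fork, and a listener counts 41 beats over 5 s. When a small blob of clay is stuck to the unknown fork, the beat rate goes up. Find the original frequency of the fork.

Beat frequency = 41/5 = 8.2 Hz.
|f − 413.4| = 8.2, so the fork was at either 405.2 Hz or 421.6 Hz.
Adding mass to a fork lowers its frequency; the adjustment lowers the fork's frequency.
The beat rate rose, so the adjustment moved the fork further from 413.4 Hz — it was already below the reference.

405.2 Hz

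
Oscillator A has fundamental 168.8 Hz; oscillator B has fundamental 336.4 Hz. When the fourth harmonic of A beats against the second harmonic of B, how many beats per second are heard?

Fourth harmonic of the first: 4·168.8 = 675.2 Hz.
Second harmonic of the second: 2·336.4 = 672.8 Hz.
f_beat = |675.2 − 672.8| = 2.4 Hz.

2.4 Hz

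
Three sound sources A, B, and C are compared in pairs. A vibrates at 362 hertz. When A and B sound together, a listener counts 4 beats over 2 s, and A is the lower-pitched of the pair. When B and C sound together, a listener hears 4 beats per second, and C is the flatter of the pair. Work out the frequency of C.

A–B: Beat frequency = 4/2 = 2 Hz.
B is above A, so f_B = 362 + 2 = 364 Hz.
C is below B, so f_C = 364 − 4 = 360 Hz.

360 Hz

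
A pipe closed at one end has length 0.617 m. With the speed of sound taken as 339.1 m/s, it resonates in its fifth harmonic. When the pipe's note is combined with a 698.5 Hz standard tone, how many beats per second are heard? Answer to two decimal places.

11.51 Hz

Closed pipe (odd harmonics): f_n = n·v/(4L) = 5·339.1/(4·0.617) = 686.9935 Hz.
f_beat = |686.9935 − 698.5| = 11.51 Hz.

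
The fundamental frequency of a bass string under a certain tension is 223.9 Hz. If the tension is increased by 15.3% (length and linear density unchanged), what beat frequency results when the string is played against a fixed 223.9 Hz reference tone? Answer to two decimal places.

For a string, f ∝ √T, so the new frequency is 223.9·√1.153 = 240.4190 Hz.
f_beat = |240.4190 − 223.9| = 16.52 Hz.

16.52 Hz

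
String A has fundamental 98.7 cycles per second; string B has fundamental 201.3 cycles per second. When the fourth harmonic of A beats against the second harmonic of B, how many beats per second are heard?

7.8 Hz

Fourth harmonic of the first: 4·98.7 = 394.8 Hz.
Second harmonic of the second: 2·201.3 = 402.6 Hz.
f_beat = |394.8 − 402.6| = 7.8 Hz.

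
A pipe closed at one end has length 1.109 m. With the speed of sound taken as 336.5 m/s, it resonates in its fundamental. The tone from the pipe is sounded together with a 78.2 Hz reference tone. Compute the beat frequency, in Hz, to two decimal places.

Closed pipe (odd harmonics): f_n = n·v/(4L) = 1·336.5/(4·1.109) = 75.8566 Hz.
f_beat = |75.8566 − 78.2| = 2.34 Hz.

2.34 Hz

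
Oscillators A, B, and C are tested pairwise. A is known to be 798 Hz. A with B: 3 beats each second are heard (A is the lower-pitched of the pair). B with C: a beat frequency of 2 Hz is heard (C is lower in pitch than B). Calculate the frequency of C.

B is above A, so f_B = 798 + 3 = 801 Hz.
C is below B, so f_C = 801 − 2 = 799 Hz.

799 Hz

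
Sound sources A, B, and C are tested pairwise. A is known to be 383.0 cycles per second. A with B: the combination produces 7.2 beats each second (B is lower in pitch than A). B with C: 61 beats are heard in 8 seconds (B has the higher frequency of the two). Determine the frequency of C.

368.175 Hz

B is below A, so f_B = 383.0 − 7.2 = 375.8 Hz.
B–C: Beat frequency = 61/8 = 7.625 Hz.
C is below B, so f_C = 375.8 − 7.625 = 368.175 Hz.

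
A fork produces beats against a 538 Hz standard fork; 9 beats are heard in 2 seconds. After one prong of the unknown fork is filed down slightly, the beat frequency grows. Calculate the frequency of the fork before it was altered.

542.5 Hz

Beat frequency = 9/2 = 4.5 Hz.
|f − 538| = 4.5, so the fork was at either 533.5 Hz or 542.5 Hz.
Filing a prong removes mass and raises the fork's frequency; the adjustment raises the fork's frequency.
The beat rate rose, so the adjustment moved the fork further from 538 Hz — it was already above the reference.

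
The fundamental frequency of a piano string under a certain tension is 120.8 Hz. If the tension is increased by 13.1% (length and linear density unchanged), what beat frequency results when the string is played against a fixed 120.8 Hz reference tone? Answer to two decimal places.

7.67 Hz

For a string, f ∝ √T, so the new frequency is 120.8·√1.131 = 128.4690 Hz.
f_beat = |128.4690 − 120.8| = 7.67 Hz.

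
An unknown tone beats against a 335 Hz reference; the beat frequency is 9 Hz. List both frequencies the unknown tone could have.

|f − 335| = 9, so f = 335 ± 9.

326 Hz or 344 Hz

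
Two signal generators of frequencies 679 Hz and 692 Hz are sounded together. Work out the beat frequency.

13 Hz

Beats arise from superposition of two nearby frequencies; the beat rate is |f₁ − f₂|.
|679 − 692| = 13 Hz.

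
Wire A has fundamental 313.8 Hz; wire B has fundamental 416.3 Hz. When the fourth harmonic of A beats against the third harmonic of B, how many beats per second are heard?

6.3 Hz

Fourth harmonic of the first: 4·313.8 = 1255.2 Hz.
Third harmonic of the second: 3·416.3 = 1248.9 Hz.
f_beat = |1255.2 − 1248.9| = 6.3 Hz.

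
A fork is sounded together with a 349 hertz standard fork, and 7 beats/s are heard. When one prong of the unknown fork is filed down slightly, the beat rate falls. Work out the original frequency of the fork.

342 Hz

|f − 349| = 7, so the fork was at either 342 Hz or 356 Hz.
Filing a prong removes mass and raises the fork's frequency; the adjustment raises the fork's frequency.
The beat rate fell, so the adjustment moved the fork toward 349 Hz — it must have started below the reference.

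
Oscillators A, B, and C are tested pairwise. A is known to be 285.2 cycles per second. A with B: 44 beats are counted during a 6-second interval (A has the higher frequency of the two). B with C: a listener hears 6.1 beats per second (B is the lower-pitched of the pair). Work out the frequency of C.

A–B: Beat frequency = 44/6 = 7.3333 Hz.
B is below A, so f_B = 285.2 − 7.3333 = 277.8667 Hz.
C is above B, so f_C = 277.8667 + 6.1 = 283.9667 Hz.

283.9667 Hz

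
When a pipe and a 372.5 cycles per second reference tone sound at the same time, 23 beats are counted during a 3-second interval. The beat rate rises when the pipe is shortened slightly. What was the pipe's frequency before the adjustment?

380.1667 Hz

Beat frequency = 23/3 = 7.6667 Hz.
|f − 372.5| = 7.6667, so the pipe was at either 364.8333 Hz or 380.1667 Hz.
A shorter pipe has a higher fundamental; the adjustment raises the pipe's frequency.
The beat rate rose, so the adjustment moved the pipe further from 372.5 Hz — it was already above the reference.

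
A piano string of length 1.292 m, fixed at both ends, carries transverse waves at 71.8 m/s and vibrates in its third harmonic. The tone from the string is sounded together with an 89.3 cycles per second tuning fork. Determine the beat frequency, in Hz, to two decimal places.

For a string fixed at both ends, f_n = n·v/(2L) = 3·71.8/(2·1.292) = 83.3591 Hz.
f_beat = |83.3591 − 89.3| = 5.94 Hz.

5.94 Hz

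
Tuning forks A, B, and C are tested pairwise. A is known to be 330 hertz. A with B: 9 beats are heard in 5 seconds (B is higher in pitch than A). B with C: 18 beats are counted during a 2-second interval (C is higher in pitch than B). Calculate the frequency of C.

340.8 Hz

A–B: Beat frequency = 9/5 = 1.8 Hz.
B is above A, so f_B = 330 + 1.8 = 331.8 Hz.
B–C: Beat frequency = 18/2 = 9 Hz.
C is above B, so f_C = 331.8 + 9 = 340.8 Hz.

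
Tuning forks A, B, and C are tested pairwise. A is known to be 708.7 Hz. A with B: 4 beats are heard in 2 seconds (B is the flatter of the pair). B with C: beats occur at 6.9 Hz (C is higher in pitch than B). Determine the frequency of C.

713.6 Hz

A–B: Beat frequency = 4/2 = 2 Hz.
B is below A, so f_B = 708.7 − 2 = 706.7 Hz.
C is above B, so f_C = 706.7 + 6.9 = 713.6 Hz.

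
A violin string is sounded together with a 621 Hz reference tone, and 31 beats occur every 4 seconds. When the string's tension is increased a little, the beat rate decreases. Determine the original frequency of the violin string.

Beat frequency = 31/4 = 7.75 Hz.
|f − 621| = 7.75, so the violin string was at either 613.25 Hz or 628.75 Hz.
Higher tension means higher frequency; the adjustment raises the violin string's frequency.
The beat rate fell, so the adjustment moved the violin string toward 621 Hz — it must have started below the reference.

613.25 Hz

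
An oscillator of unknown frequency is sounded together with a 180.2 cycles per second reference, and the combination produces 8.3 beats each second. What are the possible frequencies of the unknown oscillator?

|f − 180.2| = 8.3, so f = 180.2 ± 8.3.

171.9 Hz or 188.5 Hz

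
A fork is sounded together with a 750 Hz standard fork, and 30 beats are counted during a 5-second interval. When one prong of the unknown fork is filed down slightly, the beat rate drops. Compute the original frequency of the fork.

Beat frequency = 30/5 = 6 Hz.
|f − 750| = 6, so the fork was at either 744 Hz or 756 Hz.
Filing a prong removes mass and raises the fork's frequency; the adjustment raises the fork's frequency.
The beat rate fell, so the adjustment moved the fork toward 750 Hz — it must have started below the reference.

744 Hz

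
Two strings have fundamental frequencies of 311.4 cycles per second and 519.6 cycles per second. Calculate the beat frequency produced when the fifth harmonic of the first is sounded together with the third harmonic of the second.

Fifth harmonic of the first: 5·311.4 = 1557.0 Hz.
Third harmonic of the second: 3·519.6 = 1558.8 Hz.
f_beat = |1557.0 − 1558.8| = 1.8 Hz.

1.8 Hz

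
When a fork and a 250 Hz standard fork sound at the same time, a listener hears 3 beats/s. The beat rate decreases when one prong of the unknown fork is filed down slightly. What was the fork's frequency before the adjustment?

|f − 250| = 3, so the fork was at either 247 Hz or 253 Hz.
Filing a prong removes mass and raises the fork's frequency; the adjustment raises the fork's frequency.
The beat rate fell, so the adjustment moved the fork toward 250 Hz — it must have started below the reference.

247 Hz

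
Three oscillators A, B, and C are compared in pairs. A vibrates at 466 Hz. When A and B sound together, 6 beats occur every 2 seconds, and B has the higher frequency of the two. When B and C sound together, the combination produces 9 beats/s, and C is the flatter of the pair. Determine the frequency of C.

460 Hz

A–B: Beat frequency = 6/2 = 3 Hz.
B is above A, so f_B = 466 + 3 = 469 Hz.
C is below B, so f_C = 469 − 9 = 460 Hz.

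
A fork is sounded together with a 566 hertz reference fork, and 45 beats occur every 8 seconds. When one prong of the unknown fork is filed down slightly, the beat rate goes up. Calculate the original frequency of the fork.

571.625 Hz

Beat frequency = 45/8 = 5.625 Hz.
|f − 566| = 5.625, so the fork was at either 560.375 Hz or 571.625 Hz.
Filing a prong removes mass and raises the fork's frequency; the adjustment raises the fork's frequency.
The beat rate rose, so the adjustment moved the fork further from 566 Hz — it was already above the reference.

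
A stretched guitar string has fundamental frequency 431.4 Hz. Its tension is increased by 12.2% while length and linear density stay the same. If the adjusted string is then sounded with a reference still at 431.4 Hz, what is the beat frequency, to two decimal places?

For a string, f ∝ √T, so the new frequency is 431.4·√1.122 = 456.9583 Hz.
f_beat = |456.9583 − 431.4| = 25.56 Hz.

25.56 Hz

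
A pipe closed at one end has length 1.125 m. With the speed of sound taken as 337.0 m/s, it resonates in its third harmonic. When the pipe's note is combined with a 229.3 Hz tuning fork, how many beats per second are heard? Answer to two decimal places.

4.63 Hz

Closed pipe (odd harmonics): f_n = n·v/(4L) = 3·337.0/(4·1.125) = 224.6667 Hz.
f_beat = |224.6667 − 229.3| = 4.63 Hz.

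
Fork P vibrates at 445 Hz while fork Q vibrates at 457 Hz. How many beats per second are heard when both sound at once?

12 Hz

The beat frequency equals the magnitude of the frequency difference.
|445 − 457| = 12 Hz.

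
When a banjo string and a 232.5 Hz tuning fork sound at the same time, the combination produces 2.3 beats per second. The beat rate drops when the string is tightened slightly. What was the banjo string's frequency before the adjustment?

|f − 232.5| = 2.3, so the banjo string was at either 230.2 Hz or 234.8 Hz.
Increasing tension raises a string's frequency; the adjustment raises the banjo string's frequency.
The beat rate fell, so the adjustment moved the banjo string toward 232.5 Hz — it must have started below the reference.

230.2 Hz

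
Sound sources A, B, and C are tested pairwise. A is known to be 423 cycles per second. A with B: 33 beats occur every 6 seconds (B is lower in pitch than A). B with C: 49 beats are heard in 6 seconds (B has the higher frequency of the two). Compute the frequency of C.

A–B: Beat frequency = 33/6 = 5.5 Hz.
B is below A, so f_B = 423 − 5.5 = 417.5 Hz.
B–C: Beat frequency = 49/6 = 8.1667 Hz.
C is below B, so f_C = 417.5 − 8.1667 = 409.3333 Hz.

409.3333 Hz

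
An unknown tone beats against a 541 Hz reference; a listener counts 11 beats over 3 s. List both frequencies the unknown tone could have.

537.3333 Hz or 544.6667 Hz

Beat frequency = 11/3 = 3.6667 Hz.
|f − 541| = 3.6667, so f = 541 ± 3.6667.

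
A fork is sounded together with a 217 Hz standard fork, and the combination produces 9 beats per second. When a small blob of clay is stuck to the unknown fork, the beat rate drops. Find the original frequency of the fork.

|f − 217| = 9, so the fork was at either 208 Hz or 226 Hz.
Adding mass to a fork lowers its frequency; the adjustment lowers the fork's frequency.
The beat rate fell, so the adjustment moved the fork toward 217 Hz — it must have started above the reference.

226 Hz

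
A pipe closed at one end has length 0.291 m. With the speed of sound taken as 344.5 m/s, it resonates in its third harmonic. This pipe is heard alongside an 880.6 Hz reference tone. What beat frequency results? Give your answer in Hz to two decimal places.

Closed pipe (odd harmonics): f_n = n·v/(4L) = 3·344.5/(4·0.291) = 887.8866 Hz.
f_beat = |887.8866 − 880.6| = 7.29 Hz.

7.29 Hz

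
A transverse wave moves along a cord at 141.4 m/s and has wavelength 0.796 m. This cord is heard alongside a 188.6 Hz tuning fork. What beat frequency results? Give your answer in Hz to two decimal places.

10.96 Hz

Source frequency f = v/λ = 141.4/0.796 = 177.6382 Hz.
f_beat = |177.6382 − 188.6| = 10.96 Hz.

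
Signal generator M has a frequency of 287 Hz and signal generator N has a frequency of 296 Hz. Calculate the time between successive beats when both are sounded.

f_beat = |287 − 296| = 9 Hz.
Beat period T = 1 / f_beat = 1 / 9 s.

0.111 s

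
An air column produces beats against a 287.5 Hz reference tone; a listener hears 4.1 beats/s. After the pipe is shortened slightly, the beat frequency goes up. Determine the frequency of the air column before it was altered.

291.6 Hz

|f − 287.5| = 4.1, so the air column was at either 283.4 Hz or 291.6 Hz.
A shorter pipe has a higher fundamental; the adjustment raises the air column's frequency.
The beat rate rose, so the adjustment moved the air column further from 287.5 Hz — it was already above the reference.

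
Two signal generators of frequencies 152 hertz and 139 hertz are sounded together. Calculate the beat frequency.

13 Hz

Beats arise from superposition of two nearby frequencies; the beat rate is |f₁ − f₂|.
|152 − 139| = 13 Hz.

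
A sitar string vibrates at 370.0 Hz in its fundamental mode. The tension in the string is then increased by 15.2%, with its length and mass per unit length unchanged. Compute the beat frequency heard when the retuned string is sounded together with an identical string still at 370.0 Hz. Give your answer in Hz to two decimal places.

27.13 Hz

For a string, f ∝ √T, so the new frequency is 370.0·√1.152 = 397.1257 Hz.
f_beat = |397.1257 − 370.0| = 27.13 Hz.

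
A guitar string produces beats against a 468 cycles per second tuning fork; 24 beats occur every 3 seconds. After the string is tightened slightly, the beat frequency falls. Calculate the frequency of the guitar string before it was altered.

460 Hz

Beat frequency = 24/3 = 8 Hz.
|f − 468| = 8, so the guitar string was at either 460 Hz or 476 Hz.
Increasing tension raises a string's frequency; the adjustment raises the guitar string's frequency.
The beat rate fell, so the adjustment moved the guitar string toward 468 Hz — it must have started below the reference.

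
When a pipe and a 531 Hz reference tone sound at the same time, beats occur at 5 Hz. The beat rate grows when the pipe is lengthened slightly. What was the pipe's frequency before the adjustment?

|f − 531| = 5, so the pipe was at either 526 Hz or 536 Hz.
A longer pipe has a lower fundamental; the adjustment lowers the pipe's frequency.
The beat rate rose, so the adjustment moved the pipe further from 531 Hz — it was already below the reference.

526 Hz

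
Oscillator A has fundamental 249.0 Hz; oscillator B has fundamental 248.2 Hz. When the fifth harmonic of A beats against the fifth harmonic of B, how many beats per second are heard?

4.0 Hz

Fifth harmonic of the first: 5·249.0 = 1245.0 Hz.
Fifth harmonic of the second: 5·248.2 = 1241.0 Hz.
f_beat = |1245.0 − 1241.0| = 4.0 Hz.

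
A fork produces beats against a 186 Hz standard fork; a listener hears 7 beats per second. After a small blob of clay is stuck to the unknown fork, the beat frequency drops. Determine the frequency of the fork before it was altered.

|f − 186| = 7, so the fork was at either 179 Hz or 193 Hz.
Adding mass to a fork lowers its frequency; the adjustment lowers the fork's frequency.
The beat rate fell, so the adjustment moved the fork toward 186 Hz — it must have started above the reference.

193 Hz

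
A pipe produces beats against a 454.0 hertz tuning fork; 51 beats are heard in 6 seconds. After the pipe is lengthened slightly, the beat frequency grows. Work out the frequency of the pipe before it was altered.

Beat frequency = 51/6 = 8.5 Hz.
|f − 454.0| = 8.5, so the pipe was at either 445.5 Hz or 462.5 Hz.
A longer pipe has a lower fundamental; the adjustment lowers the pipe's frequency.
The beat rate rose, so the adjustment moved the pipe further from 454.0 Hz — it was already below the reference.

445.5 Hz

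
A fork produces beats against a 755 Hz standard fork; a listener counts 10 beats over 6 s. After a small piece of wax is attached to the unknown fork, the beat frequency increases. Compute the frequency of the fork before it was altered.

Beat frequency = 10/6 = 1.6667 Hz.
|f − 755| = 1.6667, so the fork was at either 753.3333 Hz or 756.6667 Hz.
Loading a fork with wax lowers its frequency; the adjustment lowers the fork's frequency.
The beat rate rose, so the adjustment moved the fork further from 755 Hz — it was already below the reference.

753.3333 Hz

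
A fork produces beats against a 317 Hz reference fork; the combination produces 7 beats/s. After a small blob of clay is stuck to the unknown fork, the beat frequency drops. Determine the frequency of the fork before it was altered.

324 Hz

|f − 317| = 7, so the fork was at either 310 Hz or 324 Hz.
Adding mass to a fork lowers its frequency; the adjustment lowers the fork's frequency.
The beat rate fell, so the adjustment moved the fork toward 317 Hz — it must have started above the reference.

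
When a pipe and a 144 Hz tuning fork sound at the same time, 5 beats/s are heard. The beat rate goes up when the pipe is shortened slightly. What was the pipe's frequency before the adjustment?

149 Hz

|f − 144| = 5, so the pipe was at either 139 Hz or 149 Hz.
A shorter pipe has a higher fundamental; the adjustment raises the pipe's frequency.
The beat rate rose, so the adjustment moved the pipe further from 144 Hz — it was already above the reference.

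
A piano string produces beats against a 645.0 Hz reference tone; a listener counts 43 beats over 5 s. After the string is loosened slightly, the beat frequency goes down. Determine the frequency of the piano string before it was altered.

653.6 Hz

Beat frequency = 43/5 = 8.6 Hz.
|f − 645.0| = 8.6, so the piano string was at either 636.4 Hz or 653.6 Hz.
Reducing tension lowers a string's frequency; the adjustment lowers the piano string's frequency.
The beat rate fell, so the adjustment moved the piano string toward 645.0 Hz — it must have started above the reference.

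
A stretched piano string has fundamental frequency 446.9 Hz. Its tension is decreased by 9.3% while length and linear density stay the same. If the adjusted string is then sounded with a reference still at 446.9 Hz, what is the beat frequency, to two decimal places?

21.29 Hz

For a string, f ∝ √T, so the new frequency is 446.9·√0.907 = 425.6121 Hz.
f_beat = |425.6121 − 446.9| = 21.29 Hz.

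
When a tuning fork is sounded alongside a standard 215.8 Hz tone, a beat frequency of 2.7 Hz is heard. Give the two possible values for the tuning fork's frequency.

|f − 215.8| = 2.7, so f = 215.8 ± 2.7.

213.1 Hz or 218.5 Hz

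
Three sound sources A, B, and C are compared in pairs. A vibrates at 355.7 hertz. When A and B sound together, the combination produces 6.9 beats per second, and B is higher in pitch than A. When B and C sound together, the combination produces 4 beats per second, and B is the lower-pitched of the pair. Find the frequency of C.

B is above A, so f_B = 355.7 + 6.9 = 362.6 Hz.
C is above B, so f_C = 362.6 + 4 = 366.6 Hz.

366.6 Hz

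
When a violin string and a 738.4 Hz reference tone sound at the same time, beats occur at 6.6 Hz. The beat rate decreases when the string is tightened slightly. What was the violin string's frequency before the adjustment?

731.8 Hz

|f − 738.4| = 6.6, so the violin string was at either 731.8 Hz or 745 Hz.
Increasing tension raises a string's frequency; the adjustment raises the violin string's frequency.
The beat rate fell, so the adjustment moved the violin string toward 738.4 Hz — it must have started below the reference.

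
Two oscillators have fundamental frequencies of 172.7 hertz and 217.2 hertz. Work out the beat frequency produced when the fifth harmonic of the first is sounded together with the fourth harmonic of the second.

5.3 Hz

Fifth harmonic of the first: 5·172.7 = 863.5 Hz.
Fourth harmonic of the second: 4·217.2 = 868.8 Hz.
f_beat = |863.5 − 868.8| = 5.3 Hz.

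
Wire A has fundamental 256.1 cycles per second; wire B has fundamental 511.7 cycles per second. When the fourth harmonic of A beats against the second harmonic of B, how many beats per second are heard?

Fourth harmonic of the first: 4·256.1 = 1024.4 Hz.
Second harmonic of the second: 2·511.7 = 1023.4 Hz.
f_beat = |1024.4 − 1023.4| = 1.0 Hz.

1.0 Hz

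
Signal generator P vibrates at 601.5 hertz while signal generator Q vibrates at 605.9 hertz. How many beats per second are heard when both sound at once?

f_beat = |f₁ − f₂|.
|601.5 − 605.9| = 4.4 Hz.

4.4 Hz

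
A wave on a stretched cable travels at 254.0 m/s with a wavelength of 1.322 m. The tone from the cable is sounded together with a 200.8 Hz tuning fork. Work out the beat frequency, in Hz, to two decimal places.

Source frequency f = v/λ = 254.0/1.322 = 192.1331 Hz.
f_beat = |192.1331 − 200.8| = 8.67 Hz.

8.67 Hz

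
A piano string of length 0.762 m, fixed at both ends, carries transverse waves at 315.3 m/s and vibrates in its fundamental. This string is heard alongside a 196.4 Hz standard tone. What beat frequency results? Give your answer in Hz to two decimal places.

For a string fixed at both ends, f_n = n·v/(2L) = 1·315.3/(2·0.762) = 206.8898 Hz.
f_beat = |206.8898 − 196.4| = 10.49 Hz.

10.49 Hz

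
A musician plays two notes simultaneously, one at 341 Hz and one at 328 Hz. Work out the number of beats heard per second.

13 Hz

f_beat = |f₁ − f₂|.
|341 − 328| = 13 Hz.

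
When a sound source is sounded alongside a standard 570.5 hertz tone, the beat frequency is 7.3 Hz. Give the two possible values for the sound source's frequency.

563.2 Hz or 577.8 Hz

|f − 570.5| = 7.3, so f = 570.5 ± 7.3.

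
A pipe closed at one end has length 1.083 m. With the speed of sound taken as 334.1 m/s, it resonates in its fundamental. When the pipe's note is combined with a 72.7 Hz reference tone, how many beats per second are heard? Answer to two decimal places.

4.42 Hz

Closed pipe (odd harmonics): f_n = n·v/(4L) = 1·334.1/(4·1.083) = 77.1237 Hz.
f_beat = |77.1237 − 72.7| = 4.42 Hz.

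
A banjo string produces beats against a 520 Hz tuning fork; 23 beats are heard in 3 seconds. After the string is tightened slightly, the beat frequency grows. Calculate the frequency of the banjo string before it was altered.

Beat frequency = 23/3 = 7.6667 Hz.
|f − 520| = 7.6667, so the banjo string was at either 512.3333 Hz or 527.6667 Hz.
Increasing tension raises a string's frequency; the adjustment raises the banjo string's frequency.
The beat rate rose, so the adjustment moved the banjo string further from 520 Hz — it was already above the reference.

527.6667 Hz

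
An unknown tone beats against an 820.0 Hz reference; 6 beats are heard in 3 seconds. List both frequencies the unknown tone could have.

818 Hz or 822 Hz

Beat frequency = 6/3 = 2 Hz.
|f − 820.0| = 2, so f = 820.0 ± 2.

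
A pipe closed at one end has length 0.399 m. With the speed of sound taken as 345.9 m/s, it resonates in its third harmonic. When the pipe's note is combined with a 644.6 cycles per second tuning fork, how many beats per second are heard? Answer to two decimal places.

5.59 Hz

Closed pipe (odd harmonics): f_n = n·v/(4L) = 3·345.9/(4·0.399) = 650.1880 Hz.
f_beat = |650.1880 − 644.6| = 5.59 Hz.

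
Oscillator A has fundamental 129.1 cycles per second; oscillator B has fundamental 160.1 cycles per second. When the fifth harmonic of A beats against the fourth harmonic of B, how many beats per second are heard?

Fifth harmonic of the first: 5·129.1 = 645.5 Hz.
Fourth harmonic of the second: 4·160.1 = 640.4 Hz.
f_beat = |645.5 − 640.4| = 5.1 Hz.

5.1 Hz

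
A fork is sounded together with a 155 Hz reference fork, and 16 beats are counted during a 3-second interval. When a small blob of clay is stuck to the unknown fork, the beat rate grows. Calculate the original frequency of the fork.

Beat frequency = 16/3 = 5.3333 Hz.
|f − 155| = 5.3333, so the fork was at either 149.6667 Hz or 160.3333 Hz.
Adding mass to a fork lowers its frequency; the adjustment lowers the fork's frequency.
The beat rate rose, so the adjustment moved the fork further from 155 Hz — it was already below the reference.

149.6667 Hz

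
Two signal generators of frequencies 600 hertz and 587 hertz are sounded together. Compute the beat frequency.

f_beat = |f₁ − f₂|.
|600 − 587| = 13 Hz.

13 Hz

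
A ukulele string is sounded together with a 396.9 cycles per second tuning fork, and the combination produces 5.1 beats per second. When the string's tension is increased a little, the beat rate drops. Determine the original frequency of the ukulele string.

|f − 396.9| = 5.1, so the ukulele string was at either 391.8 Hz or 402 Hz.
Higher tension means higher frequency; the adjustment raises the ukulele string's frequency.
The beat rate fell, so the adjustment moved the ukulele string toward 396.9 Hz — it must have started below the reference.

391.8 Hz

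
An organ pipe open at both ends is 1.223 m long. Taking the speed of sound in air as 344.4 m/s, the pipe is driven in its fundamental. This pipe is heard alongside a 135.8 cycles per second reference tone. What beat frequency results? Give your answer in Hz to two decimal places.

Open pipe: f_n = n·v/(2L) = 1·344.4/(2·1.223) = 140.8013 Hz.
f_beat = |140.8013 − 135.8| = 5.00 Hz.

5.00 Hz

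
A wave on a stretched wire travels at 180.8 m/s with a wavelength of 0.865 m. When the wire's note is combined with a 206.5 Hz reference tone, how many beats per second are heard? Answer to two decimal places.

2.52 Hz

Source frequency f = v/λ = 180.8/0.865 = 209.0173 Hz.
f_beat = |209.0173 − 206.5| = 2.52 Hz.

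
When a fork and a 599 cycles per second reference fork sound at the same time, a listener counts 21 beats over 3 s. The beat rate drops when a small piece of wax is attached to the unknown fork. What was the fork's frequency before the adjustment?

606 Hz

Beat frequency = 21/3 = 7 Hz.
|f − 599| = 7, so the fork was at either 592 Hz or 606 Hz.
Loading a fork with wax lowers its frequency; the adjustment lowers the fork's frequency.
The beat rate fell, so the adjustment moved the fork toward 599 Hz — it must have started above the reference.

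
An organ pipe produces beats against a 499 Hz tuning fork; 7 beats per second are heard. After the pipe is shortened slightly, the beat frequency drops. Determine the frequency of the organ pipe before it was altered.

|f − 499| = 7, so the organ pipe was at either 492 Hz or 506 Hz.
A shorter pipe has a higher fundamental; the adjustment raises the organ pipe's frequency.
The beat rate fell, so the adjustment moved the organ pipe toward 499 Hz — it must have started below the reference.

492 Hz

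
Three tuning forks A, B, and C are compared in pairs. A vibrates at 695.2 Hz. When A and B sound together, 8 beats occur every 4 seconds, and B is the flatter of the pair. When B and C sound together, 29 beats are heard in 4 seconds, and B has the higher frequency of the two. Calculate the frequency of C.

685.95 Hz

A–B: Beat frequency = 8/4 = 2 Hz.
B is below A, so f_B = 695.2 − 2 = 693.2 Hz.
B–C: Beat frequency = 29/4 = 7.25 Hz.
C is below B, so f_C = 693.2 − 7.25 = 685.95 Hz.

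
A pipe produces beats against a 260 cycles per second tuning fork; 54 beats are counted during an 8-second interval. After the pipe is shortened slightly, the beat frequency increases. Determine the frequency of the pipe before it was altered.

266.75 Hz

Beat frequency = 54/8 = 6.75 Hz.
|f − 260| = 6.75, so the pipe was at either 253.25 Hz or 266.75 Hz.
A shorter pipe has a higher fundamental; the adjustment raises the pipe's frequency.
The beat rate rose, so the adjustment moved the pipe further from 260 Hz — it was already above the reference.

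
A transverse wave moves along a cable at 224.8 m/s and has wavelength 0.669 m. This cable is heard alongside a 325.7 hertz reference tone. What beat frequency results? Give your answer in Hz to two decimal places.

Source frequency f = v/λ = 224.8/0.669 = 336.0239 Hz.
f_beat = |336.0239 − 325.7| = 10.32 Hz.

10.32 Hz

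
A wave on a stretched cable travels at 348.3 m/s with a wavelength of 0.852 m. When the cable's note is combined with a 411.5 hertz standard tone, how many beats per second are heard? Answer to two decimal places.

2.70 Hz

Source frequency f = v/λ = 348.3/0.852 = 408.8028 Hz.
f_beat = |408.8028 − 411.5| = 2.70 Hz.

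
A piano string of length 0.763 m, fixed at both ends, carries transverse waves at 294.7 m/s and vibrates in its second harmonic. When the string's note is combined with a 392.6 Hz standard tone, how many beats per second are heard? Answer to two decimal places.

6.36 Hz

For a string fixed at both ends, f_n = n·v/(2L) = 2·294.7/(2·0.763) = 386.2385 Hz.
f_beat = |386.2385 − 392.6| = 6.36 Hz.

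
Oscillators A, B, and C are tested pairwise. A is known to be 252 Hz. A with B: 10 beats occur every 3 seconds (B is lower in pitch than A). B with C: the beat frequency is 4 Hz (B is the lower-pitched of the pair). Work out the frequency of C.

A–B: Beat frequency = 10/3 = 3.3333 Hz.
B is below A, so f_B = 252 − 3.3333 = 248.6667 Hz.
C is above B, so f_C = 248.6667 + 4 = 252.6667 Hz.

252.6667 Hz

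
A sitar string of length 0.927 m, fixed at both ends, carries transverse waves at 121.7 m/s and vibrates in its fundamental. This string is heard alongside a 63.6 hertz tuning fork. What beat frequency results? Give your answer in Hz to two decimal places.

2.04 Hz

For a string fixed at both ends, f_n = n·v/(2L) = 1·121.7/(2·0.927) = 65.6419 Hz.
f_beat = |65.6419 − 63.6| = 2.04 Hz.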